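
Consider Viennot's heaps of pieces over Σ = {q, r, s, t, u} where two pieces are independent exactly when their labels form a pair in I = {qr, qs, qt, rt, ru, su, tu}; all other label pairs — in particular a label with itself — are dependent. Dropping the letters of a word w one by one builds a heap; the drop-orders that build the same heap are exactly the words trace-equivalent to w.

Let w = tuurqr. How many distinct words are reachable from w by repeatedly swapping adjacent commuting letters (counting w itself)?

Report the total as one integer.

drop 0:t onto floor
drop 1:u onto floor
drop 2:u onto {1:u}
drop 3:r onto floor
drop 4:q onto {2:u}
drop 5:r onto {3:r}
ground layer = {0:t, 1:u, 3:r}
drop-orders for the pieces not yet dropped (sum over which currently-grounded one goes next):
  1 to go: {0} 1  {4} 1  {5} 1
  2 to go: {0,4} 2  {0,5} 2  {2,4} 1  {3,5} 1  {4,5} 2
  3 to go: {0,2,4} 3  {0,3,5} 3  {0,4,5} 6  {1,2,4} 1  {2,4,5} 3  {3,4,5} 3
  4 to go: {0,1,2,4} 4  {0,2,4,5} 12  {0,3,4,5} 12  {1,2,4,5} 4  {2,3,4,5} 6
  if 0:t drops first: 10 orders
  if 1:u drops first: 30 orders
  if 3:r drops first: 20 orders
heap linearizations: 60

60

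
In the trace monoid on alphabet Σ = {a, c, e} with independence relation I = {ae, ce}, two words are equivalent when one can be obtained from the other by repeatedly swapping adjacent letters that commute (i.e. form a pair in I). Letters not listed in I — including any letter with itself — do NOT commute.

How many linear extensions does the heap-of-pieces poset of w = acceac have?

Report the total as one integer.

6

piece 0:a — minimal
piece 1:c rests on {0:a}
piece 2:c rests on {1:c}
piece 3:e — minimal
piece 4:a rests on {2:c}
piece 5:c rests on {4:a}
minimal pieces: {0:a, 3:e}
ways to finish when only these pieces remain (= sum over removing one remaining piece with nothing left below it):
  1 left: {3}→1  {5}→1
  2 left: {3,5}→2  {4,5}→1
  3 left: {2,4,5}→1  {3,4,5}→3
  4 left: {1,2,4,5}→1  {2,3,4,5}→4
  placing 0:a first → 5 extensions
  placing 3:e first → 1 extensions
total linear extensions = 6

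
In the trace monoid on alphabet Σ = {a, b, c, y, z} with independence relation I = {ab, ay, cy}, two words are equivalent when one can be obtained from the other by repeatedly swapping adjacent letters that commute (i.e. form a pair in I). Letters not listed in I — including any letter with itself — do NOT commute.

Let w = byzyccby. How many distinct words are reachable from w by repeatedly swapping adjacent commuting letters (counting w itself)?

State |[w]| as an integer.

drop 0:b onto floor
drop 1:y onto {0:b}
drop 2:z onto {1:y}
drop 3:y onto {2:z}
drop 4:c onto {2:z}
drop 5:c onto {4:c}
drop 6:b onto {3:y, 5:c}
drop 7:y onto {6:b}
ground layer = {0:b}
drop-orders for the pieces not yet dropped (sum over which currently-grounded one goes next):
  1 to go: {7} 1
  2 to go: {6,7} 1
  3 to go: {3,6,7} 1  {5,6,7} 1
  4 to go: {3,5,6,7} 2  {4,5,6,7} 1
  5 to go: {3,4,5,6,7} 3
  6 to go: {2,3,4,5,6,7} 3
  if 0:b drops first: 3 orders

3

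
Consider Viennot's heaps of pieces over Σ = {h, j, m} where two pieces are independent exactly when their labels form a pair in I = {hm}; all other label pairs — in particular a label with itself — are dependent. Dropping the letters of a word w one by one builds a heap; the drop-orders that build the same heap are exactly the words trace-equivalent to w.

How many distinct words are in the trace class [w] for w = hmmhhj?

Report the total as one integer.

0(h) covers ∅
1(m) covers ∅
2(m) covers 1:m
3(h) covers 0:h
4(h) covers 3:h
5(j) covers 2:m, 4:h
floor of heap: 0:h, 1:m
completions by unplaced set U, small U first (add the entries for U minus each lowest piece of U):
  |U|=1: {5}:1
  |U|=2: {2,5}:1  {4,5}:1
  |U|=3: {1,2,5}:1  {2,4,5}:2  {3,4,5}:1
  |U|=4: {0,3,4,5}:1  {1,2,4,5}:3  {2,3,4,5}:3
  start at 0(h): 6
  start at 1(m): 4
sum over floor = 10

10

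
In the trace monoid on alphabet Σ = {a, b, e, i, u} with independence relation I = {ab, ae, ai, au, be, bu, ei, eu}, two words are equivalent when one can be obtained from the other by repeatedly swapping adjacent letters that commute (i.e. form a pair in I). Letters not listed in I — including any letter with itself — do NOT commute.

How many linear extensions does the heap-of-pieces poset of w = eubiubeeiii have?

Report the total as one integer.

660

#0=e has no predecessor
#1=u has no predecessor
#2=b has no predecessor
#3=i depends on [1:u, 2:b]
#4=u depends on [3:i]
#5=b depends on [3:i]
#6=e depends on [0:e]
#7=e depends on [6:e]
#8=i depends on [4:u, 5:b]
#9=i depends on [8:i]
#10=i depends on [9:i]
sources: [0:e, 1:u, 2:b]
N(rest) = Σ N(rest − s) over sources s of rest; N(one piece) = 1:
  size 1 → [7]=1  [10]=1
  size 2 → [6,7]=1  [7,10]=2  [9,10]=1
  size 3 → [0,6,7]=1  [6,7,10]=3  [7,9,10]=3  [8,9,10]=1
  size 4 → [0,6,7,10]=4  [4,8,9,10]=1  [5,8,9,10]=1  [6,7,9,10]=6  [7,8,9,10]=4
  size 5 → [0,6,7,9,10]=10  [4,5,8,9,10]=2  [4,7,8,9,10]=5  [5,7,8,9,10]=5  [6,7,8,9,10]=10
  size 6 → [0,6,7,8,9,10]=20  [3,4,5,8,9,10]=2  [4,5,7,8,9,10]=12  [4,6,7,8,9,10]=15  [5,6,7,8,9,10]=15
  size 7 → [0,4,6,7,8,9,10]=35  [0,5,6,7,8,9,10]=35  [1,3,4,5,8,9,10]=2  [2,3,4,5,8,9,10]=2  [3,4,5,7,8,9,10]=14  [4,5,6,7,8,9,10]=42
  size 8 → [0,4,5,6,7,8,9,10]=112  [1,2,3,4,5,8,9,10]=4  [1,3,4,5,7,8,9,10]=16  [2,3,4,5,7,8,9,10]=16  [3,4,5,6,7,8,9,10]=56
  size 9 → [0,3,4,5,6,7,8,9,10]=168  [1,2,3,4,5,7,8,9,10]=36  [1,3,4,5,6,7,8,9,10]=72  [2,3,4,5,6,7,8,9,10]=72
  first=0(e) contributes 180
  first=1(u) contributes 240
  first=2(b) contributes 240
|[w]| = 660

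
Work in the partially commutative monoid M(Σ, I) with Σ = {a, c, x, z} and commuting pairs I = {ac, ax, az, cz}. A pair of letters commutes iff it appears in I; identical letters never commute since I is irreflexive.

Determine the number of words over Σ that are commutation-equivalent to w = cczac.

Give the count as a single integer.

0(c) covers ∅
1(c) covers 0:c
2(z) covers ∅
3(a) covers ∅
4(c) covers 1:c
floor of heap: 0:c, 2:z, 3:a
completions by unplaced set U, small U first (add the entries for U minus each lowest piece of U):
  |U|=1: {2}:1  {3}:1  {4}:1
  |U|=2: {1,4}:1  {2,3}:2  {2,4}:2  {3,4}:2
  |U|=3: {0,1,4}:1  {1,2,4}:3  {1,3,4}:3  {2,3,4}:6
  start at 0(c): 12
  start at 2(z): 4
  start at 3(a): 4
sum over floor = 20

20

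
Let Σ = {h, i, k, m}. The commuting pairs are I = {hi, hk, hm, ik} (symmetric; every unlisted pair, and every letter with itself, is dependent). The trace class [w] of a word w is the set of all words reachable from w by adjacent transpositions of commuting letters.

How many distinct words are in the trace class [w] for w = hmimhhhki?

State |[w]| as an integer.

0(h) covers ∅
1(m) covers ∅
2(i) covers 1:m
3(m) covers 2:i
4(h) covers 0:h
5(h) covers 4:h
6(h) covers 5:h
7(k) covers 3:m
8(i) covers 3:m
floor of heap: 0:h, 1:m
completions by unplaced set U, small U first (add the entries for U minus each lowest piece of U):
  |U|=1: {6}:1  {7}:1  {8}:1
  |U|=2: {5,6}:1  {6,7}:2  {6,8}:2  {7,8}:2
  |U|=3: {3,7,8}:2  {4,5,6}:1  {5,6,7}:3  {5,6,8}:3  {6,7,8}:6
  |U|=4: {0,4,5,6}:1  {2,3,7,8}:2  {3,6,7,8}:8  {4,5,6,7}:4  {4,5,6,8}:4  {5,6,7,8}:12
  |U|=5: {0,4,5,6,7}:5  {0,4,5,6,8}:5  {1,2,3,7,8}:2  {2,3,6,7,8}:10  {3,5,6,7,8}:20  {4,5,6,7,8}:20
  |U|=6: {0,4,5,6,7,8}:30  {1,2,3,6,7,8}:12  {2,3,5,6,7,8}:30  {3,4,5,6,7,8}:40
  |U|=7: {0,3,4,5,6,7,8}:70  {1,2,3,5,6,7,8}:42  {2,3,4,5,6,7,8}:70
  start at 0(h): 112
  start at 1(m): 140
sum over floor = 252

252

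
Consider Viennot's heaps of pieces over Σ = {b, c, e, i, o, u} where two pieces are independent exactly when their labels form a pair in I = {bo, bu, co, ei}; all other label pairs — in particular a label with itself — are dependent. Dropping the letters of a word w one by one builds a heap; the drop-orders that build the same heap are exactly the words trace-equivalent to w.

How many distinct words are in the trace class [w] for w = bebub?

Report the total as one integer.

0(b) covers ∅
1(e) covers 0:b
2(b) covers 1:e
3(u) covers 1:e
4(b) covers 2:b
floor of heap: 0:b
completions by unplaced set U, small U first (add the entries for U minus each lowest piece of U):
  |U|=1: {3}:1  {4}:1
  |U|=2: {2,4}:1  {3,4}:2
  |U|=3: {2,3,4}:3
  start at 0(b): 3

3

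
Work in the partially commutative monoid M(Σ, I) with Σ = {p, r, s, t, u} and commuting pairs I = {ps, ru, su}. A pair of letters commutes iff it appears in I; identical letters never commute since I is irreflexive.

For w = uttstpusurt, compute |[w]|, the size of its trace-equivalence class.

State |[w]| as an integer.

piece 0:u — minimal
piece 1:t rests on {0:u}
piece 2:t rests on {1:t}
piece 3:s rests on {2:t}
piece 4:t rests on {3:s}
piece 5:p rests on {4:t}
piece 6:u rests on {5:p}
piece 7:s rests on {4:t}
piece 8:u rests on {6:u}
piece 9:r rests on {5:p, 7:s}
piece 10:t rests on {8:u, 9:r}
minimal pieces: {0:u}
ways to finish when only these pieces remain (= sum over removing one remaining piece with nothing left below it):
  1 left: {10}→1
  2 left: {8,10}→1  {9,10}→1
  3 left: {6,8,10}→1  {7,9,10}→1  {8,9,10}→2
  4 left: {6,8,9,10}→3  {7,8,9,10}→3
  5 left: {5,6,8,9,10}→3  {6,7,8,9,10}→6
  6 left: {5,6,7,8,9,10}→9
  7 left: {4,5,6,7,8,9,10}→9
  8 left: {3,4,5,6,7,8,9,10}→9
  9 left: {2,3,4,5,6,7,8,9,10}→9
  placing 0:u first → 9 extensions

9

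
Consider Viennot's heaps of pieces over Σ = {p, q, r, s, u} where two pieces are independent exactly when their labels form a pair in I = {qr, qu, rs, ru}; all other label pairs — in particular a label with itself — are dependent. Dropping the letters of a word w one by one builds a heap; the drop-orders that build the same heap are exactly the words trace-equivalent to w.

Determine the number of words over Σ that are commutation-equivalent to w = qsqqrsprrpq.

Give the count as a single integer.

6

drop 0:q onto floor
drop 1:s onto {0:q}
drop 2:q onto {1:s}
drop 3:q onto {2:q}
drop 4:r onto floor
drop 5:s onto {3:q}
drop 6:p onto {4:r, 5:s}
drop 7:r onto {6:p}
drop 8:r onto {7:r}
drop 9:p onto {8:r}
drop 10:q onto {9:p}
ground layer = {0:q, 4:r}
drop-orders for the pieces not yet dropped (sum over which currently-grounded one goes next):
  1 to go: {10} 1
  2 to go: {9,10} 1
  3 to go: {8,9,10} 1
  4 to go: {7,8,9,10} 1
  5 to go: {6,7,8,9,10} 1
  6 to go: {4,6,7,8,9,10} 1  {5,6,7,8,9,10} 1
  7 to go: {3,5,6,7,8,9,10} 1  {4,5,6,7,8,9,10} 2
  8 to go: {2,3,5,6,7,8,9,10} 1  {3,4,5,6,7,8,9,10} 3
  9 to go: {1,2,3,5,6,7,8,9,10} 1  {2,3,4,5,6,7,8,9,10} 4
  if 0:q drops first: 5 orders
  if 4:r drops first: 1 orders
heap linearizations: 6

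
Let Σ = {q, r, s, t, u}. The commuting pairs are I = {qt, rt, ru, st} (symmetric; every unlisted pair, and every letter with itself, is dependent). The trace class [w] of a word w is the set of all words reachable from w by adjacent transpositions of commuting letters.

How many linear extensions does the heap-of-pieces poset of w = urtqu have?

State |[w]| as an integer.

5

drop 0:u onto floor
drop 1:r onto floor
drop 2:t onto {0:u}
drop 3:q onto {0:u, 1:r}
drop 4:u onto {2:t, 3:q}
ground layer = {0:u, 1:r}
drop-orders for the pieces not yet dropped (sum over which currently-grounded one goes next):
  1 to go: {4} 1
  2 to go: {2,4} 1  {3,4} 1
  3 to go: {1,3,4} 1  {2,3,4} 2
  if 0:u drops first: 3 orders
  if 1:r drops first: 2 orders
heap linearizations: 5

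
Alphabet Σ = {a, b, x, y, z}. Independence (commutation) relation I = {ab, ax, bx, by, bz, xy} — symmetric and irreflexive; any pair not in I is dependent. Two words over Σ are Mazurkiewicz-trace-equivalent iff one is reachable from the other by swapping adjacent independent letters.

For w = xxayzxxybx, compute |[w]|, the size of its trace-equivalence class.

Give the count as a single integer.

240

0(x) covers ∅
1(x) covers 0:x
2(a) covers ∅
3(y) covers 2:a
4(z) covers 1:x, 3:y
5(x) covers 4:z
6(x) covers 5:x
7(y) covers 4:z
8(b) covers ∅
9(x) covers 6:x
floor of heap: 0:x, 2:a, 8:b
completions by unplaced set U, small U first (add the entries for U minus each lowest piece of U):
  |U|=1: {7}:1  {8}:1  {9}:1
  |U|=2: {6,9}:1  {7,8}:2  {7,9}:2  {8,9}:2
  |U|=3: {5,6,9}:1  {6,7,9}:3  {6,8,9}:3  {7,8,9}:6
  |U|=4: {5,6,7,9}:4  {5,6,8,9}:4  {6,7,8,9}:12
  |U|=5: {4,5,6,7,9}:4  {5,6,7,8,9}:20
  |U|=6: {1,4,5,6,7,9}:4  {3,4,5,6,7,9}:4  {4,5,6,7,8,9}:24
  |U|=7: {0,1,4,5,6,7,9}:4  {1,3,4,5,6,7,9}:8  {1,4,5,6,7,8,9}:28  {2,3,4,5,6,7,9}:4  {3,4,5,6,7,8,9}:28
  |U|=8: {0,1,3,4,5,6,7,9}:12  {0,1,4,5,6,7,8,9}:32  {1,2,3,4,5,6,7,9}:12  {1,3,4,5,6,7,8,9}:64  {2,3,4,5,6,7,8,9}:32
  start at 0(x): 108
  start at 2(a): 108
  start at 8(b): 24
sum over floor = 240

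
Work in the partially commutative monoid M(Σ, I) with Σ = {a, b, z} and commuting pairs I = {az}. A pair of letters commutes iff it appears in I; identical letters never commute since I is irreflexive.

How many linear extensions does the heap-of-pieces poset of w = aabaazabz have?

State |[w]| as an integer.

0(a) covers ∅
1(a) covers 0:a
2(b) covers 1:a
3(a) covers 2:b
4(a) covers 3:a
5(z) covers 2:b
6(a) covers 4:a
7(b) covers 5:z, 6:a
8(z) covers 7:b
floor of heap: 0:a
completions by unplaced set U, small U first (add the entries for U minus each lowest piece of U):
  |U|=1: {8}:1
  |U|=2: {7,8}:1
  |U|=3: {5,7,8}:1  {6,7,8}:1
  |U|=4: {4,6,7,8}:1  {5,6,7,8}:2
  |U|=5: {3,4,6,7,8}:1  {4,5,6,7,8}:3
  |U|=6: {3,4,5,6,7,8}:4
  |U|=7: {2,3,4,5,6,7,8}:4
  start at 0(a): 4

4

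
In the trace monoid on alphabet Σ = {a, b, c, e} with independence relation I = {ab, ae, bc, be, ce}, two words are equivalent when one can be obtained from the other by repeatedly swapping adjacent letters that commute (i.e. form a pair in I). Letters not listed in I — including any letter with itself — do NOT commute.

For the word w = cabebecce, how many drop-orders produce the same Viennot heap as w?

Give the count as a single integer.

1260

#0=c has no predecessor
#1=a depends on [0:c]
#2=b has no predecessor
#3=e has no predecessor
#4=b depends on [2:b]
#5=e depends on [3:e]
#6=c depends on [1:a]
#7=c depends on [6:c]
#8=e depends on [5:e]
sources: [0:c, 2:b, 3:e]
N(rest) = Σ N(rest − s) over sources s of rest; N(one piece) = 1:
  size 1 → [4]=1  [7]=1  [8]=1
  size 2 → [2,4]=1  [4,7]=2  [4,8]=2  [5,8]=1  [6,7]=1  [7,8]=2
  size 3 → [1,6,7]=1  [2,4,7]=3  [2,4,8]=3  [3,5,8]=1  [4,5,8]=3  [4,6,7]=3  [4,7,8]=6  [5,7,8]=3  [6,7,8]=3
  size 4 → [0,1,6,7]=1  [1,4,6,7]=4  [1,6,7,8]=4  [2,4,5,8]=6  [2,4,6,7]=6  [2,4,7,8]=12  [3,4,5,8]=4  [3,5,7,8]=4  [4,5,7,8]=12  [4,6,7,8]=12  [5,6,7,8]=6
  size 5 → [0,1,4,6,7]=5  [0,1,6,7,8]=5  [1,2,4,6,7]=10  [1,4,6,7,8]=20  [1,5,6,7,8]=10  [2,3,4,5,8]=10  [2,4,5,7,8]=30  [2,4,6,7,8]=30  [3,4,5,7,8]=20  [3,5,6,7,8]=10  [4,5,6,7,8]=30
  size 6 → [0,1,2,4,6,7]=15  [0,1,4,6,7,8]=30  [0,1,5,6,7,8]=15  [1,2,4,6,7,8]=60  [1,3,5,6,7,8]=20  [1,4,5,6,7,8]=60  [2,3,4,5,7,8]=60  [2,4,5,6,7,8]=90  [3,4,5,6,7,8]=60
  size 7 → [0,1,2,4,6,7,8]=105  [0,1,3,5,6,7,8]=35  [0,1,4,5,6,7,8]=105  [1,2,4,5,6,7,8]=210  [1,3,4,5,6,7,8]=140  [2,3,4,5,6,7,8]=210
  first=0(c) contributes 560
  first=2(b) contributes 280
  first=3(e) contributes 420
|[w]| = 1260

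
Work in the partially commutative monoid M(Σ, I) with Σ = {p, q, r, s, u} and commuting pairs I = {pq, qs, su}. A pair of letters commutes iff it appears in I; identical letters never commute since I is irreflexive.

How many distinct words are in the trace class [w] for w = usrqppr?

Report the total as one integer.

6

drop 0:u onto floor
drop 1:s onto floor
drop 2:r onto {0:u, 1:s}
drop 3:q onto {2:r}
drop 4:p onto {2:r}
drop 5:p onto {4:p}
drop 6:r onto {3:q, 5:p}
ground layer = {0:u, 1:s}
drop-orders for the pieces not yet dropped (sum over which currently-grounded one goes next):
  1 to go: {6} 1
  2 to go: {3,6} 1  {5,6} 1
  3 to go: {3,5,6} 2  {4,5,6} 1
  4 to go: {3,4,5,6} 3
  5 to go: {2,3,4,5,6} 3
  if 0:u drops first: 3 orders
  if 1:s drops first: 3 orders
heap linearizations: 6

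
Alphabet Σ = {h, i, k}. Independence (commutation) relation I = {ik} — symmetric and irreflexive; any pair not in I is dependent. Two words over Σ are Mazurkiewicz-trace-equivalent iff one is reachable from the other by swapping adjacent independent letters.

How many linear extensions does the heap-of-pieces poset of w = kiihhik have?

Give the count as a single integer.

piece 0:k — minimal
piece 1:i — minimal
piece 2:i rests on {1:i}
piece 3:h rests on {0:k, 2:i}
piece 4:h rests on {3:h}
piece 5:i rests on {4:h}
piece 6:k rests on {4:h}
minimal pieces: {0:k, 1:i}
ways to finish when only these pieces remain (= sum over removing one remaining piece with nothing left below it):
  1 left: {5}→1  {6}→1
  2 left: {5,6}→2
  3 left: {4,5,6}→2
  4 left: {3,4,5,6}→2
  5 left: {0,3,4,5,6}→2  {2,3,4,5,6}→2
  placing 0:k first → 2 extensions
  placing 1:i first → 4 extensions
total linear extensions = 6

6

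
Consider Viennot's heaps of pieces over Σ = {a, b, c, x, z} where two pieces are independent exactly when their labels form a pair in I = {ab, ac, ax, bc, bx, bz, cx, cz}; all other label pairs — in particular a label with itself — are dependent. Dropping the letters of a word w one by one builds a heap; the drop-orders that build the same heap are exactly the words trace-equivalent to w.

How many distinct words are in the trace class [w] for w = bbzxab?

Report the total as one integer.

#0=b has no predecessor
#1=b depends on [0:b]
#2=z has no predecessor
#3=x depends on [2:z]
#4=a depends on [2:z]
#5=b depends on [1:b]
sources: [0:b, 2:z]
N(rest) = Σ N(rest − s) over sources s of rest; N(one piece) = 1:
  size 1 → [3]=1  [4]=1  [5]=1
  size 2 → [1,5]=1  [3,4]=2  [3,5]=2  [4,5]=2
  size 3 → [0,1,5]=1  [1,3,5]=3  [1,4,5]=3  [2,3,4]=2  [3,4,5]=6
  size 4 → [0,1,3,5]=4  [0,1,4,5]=4  [1,3,4,5]=12  [2,3,4,5]=8
  first=0(b) contributes 20
  first=2(z) contributes 20
|[w]| = 40

40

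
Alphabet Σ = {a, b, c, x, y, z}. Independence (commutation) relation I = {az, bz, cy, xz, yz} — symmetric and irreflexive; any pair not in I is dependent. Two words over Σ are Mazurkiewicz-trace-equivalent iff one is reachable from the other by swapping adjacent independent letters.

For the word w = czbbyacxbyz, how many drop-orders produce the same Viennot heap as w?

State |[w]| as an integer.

20

drop 0:c onto floor
drop 1:z onto {0:c}
drop 2:b onto {0:c}
drop 3:b onto {2:b}
drop 4:y onto {3:b}
drop 5:a onto {4:y}
drop 6:c onto {1:z, 5:a}
drop 7:x onto {6:c}
drop 8:b onto {7:x}
drop 9:y onto {8:b}
drop 10:z onto {6:c}
ground layer = {0:c}
drop-orders for the pieces not yet dropped (sum over which currently-grounded one goes next):
  1 to go: {9} 1  {10} 1
  2 to go: {8,9} 1  {9,10} 2
  3 to go: {7,8,9} 1  {8,9,10} 3
  4 to go: {7,8,9,10} 4
  5 to go: {6,7,8,9,10} 4
  6 to go: {1,6,7,8,9,10} 4  {5,6,7,8,9,10} 4
  7 to go: {1,5,6,7,8,9,10} 8  {4,5,6,7,8,9,10} 4
  8 to go: {1,4,5,6,7,8,9,10} 12  {3,4,5,6,7,8,9,10} 4
  9 to go: {1,3,4,5,6,7,8,9,10} 16  {2,3,4,5,6,7,8,9,10} 4
  if 0:c drops first: 20 orders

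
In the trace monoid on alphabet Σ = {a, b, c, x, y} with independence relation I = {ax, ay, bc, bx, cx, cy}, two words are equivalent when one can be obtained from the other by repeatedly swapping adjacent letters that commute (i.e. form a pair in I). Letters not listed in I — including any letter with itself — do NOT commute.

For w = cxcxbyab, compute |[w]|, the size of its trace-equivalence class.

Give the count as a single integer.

0(c) covers ∅
1(x) covers ∅
2(c) covers 0:c
3(x) covers 1:x
4(b) covers ∅
5(y) covers 3:x, 4:b
6(a) covers 2:c, 4:b
7(b) covers 5:y, 6:a
floor of heap: 0:c, 1:x, 4:b
completions by unplaced set U, small U first (add the entries for U minus each lowest piece of U):
  |U|=1: {7}:1
  |U|=2: {5,7}:1  {6,7}:1
  |U|=3: {2,6,7}:1  {3,5,7}:1  {5,6,7}:2
  |U|=4: {0,2,6,7}:1  {1,3,5,7}:1  {2,5,6,7}:3  {3,5,6,7}:3  {4,5,6,7}:2
  |U|=5: {0,2,5,6,7}:4  {1,3,5,6,7}:4  {2,3,5,6,7}:6  {2,4,5,6,7}:5  {3,4,5,6,7}:5
  |U|=6: {0,2,3,5,6,7}:10  {0,2,4,5,6,7}:9  {1,2,3,5,6,7}:10  {1,3,4,5,6,7}:9  {2,3,4,5,6,7}:16
  start at 0(c): 35
  start at 1(x): 35
  start at 4(b): 20
sum over floor = 90

90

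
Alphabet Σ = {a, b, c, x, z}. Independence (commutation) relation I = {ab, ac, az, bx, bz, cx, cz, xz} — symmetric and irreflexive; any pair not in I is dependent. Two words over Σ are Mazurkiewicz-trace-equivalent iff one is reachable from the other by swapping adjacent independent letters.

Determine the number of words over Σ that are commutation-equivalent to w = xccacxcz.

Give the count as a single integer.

#0=x has no predecessor
#1=c has no predecessor
#2=c depends on [1:c]
#3=a depends on [0:x]
#4=c depends on [2:c]
#5=x depends on [3:a]
#6=c depends on [4:c]
#7=z has no predecessor
sources: [0:x, 1:c, 7:z]
N(rest) = Σ N(rest − s) over sources s of rest; N(one piece) = 1:
  size 1 → [5]=1  [6]=1  [7]=1
  size 2 → [3,5]=1  [4,6]=1  [5,6]=2  [5,7]=2  [6,7]=2
  size 3 → [0,3,5]=1  [2,4,6]=1  [3,5,6]=3  [3,5,7]=3  [4,5,6]=3  [4,6,7]=3  [5,6,7]=6
  size 4 → [0,3,5,6]=4  [0,3,5,7]=4  [1,2,4,6]=1  [2,4,5,6]=4  [2,4,6,7]=4  [3,4,5,6]=6  [3,5,6,7]=12  [4,5,6,7]=12
  size 5 → [0,3,4,5,6]=10  [0,3,5,6,7]=20  [1,2,4,5,6]=5  [1,2,4,6,7]=5  [2,3,4,5,6]=10  [2,4,5,6,7]=20  [3,4,5,6,7]=30
  size 6 → [0,2,3,4,5,6]=20  [0,3,4,5,6,7]=60  [1,2,3,4,5,6]=15  [1,2,4,5,6,7]=30  [2,3,4,5,6,7]=60
  first=0(x) contributes 105
  first=1(c) contributes 140
  first=7(z) contributes 35
|[w]| = 280

280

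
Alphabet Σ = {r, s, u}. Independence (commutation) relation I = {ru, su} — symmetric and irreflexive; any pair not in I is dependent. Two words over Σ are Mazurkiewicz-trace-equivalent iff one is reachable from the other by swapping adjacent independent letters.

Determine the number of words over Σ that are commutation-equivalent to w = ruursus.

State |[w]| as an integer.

drop 0:r onto floor
drop 1:u onto floor
drop 2:u onto {1:u}
drop 3:r onto {0:r}
drop 4:s onto {3:r}
drop 5:u onto {2:u}
drop 6:s onto {4:s}
ground layer = {0:r, 1:u}
drop-orders for the pieces not yet dropped (sum over which currently-grounded one goes next):
  1 to go: {5} 1  {6} 1
  2 to go: {2,5} 1  {4,6} 1  {5,6} 2
  3 to go: {1,2,5} 1  {2,5,6} 3  {3,4,6} 1  {4,5,6} 3
  4 to go: {0,3,4,6} 1  {1,2,5,6} 4  {2,4,5,6} 6  {3,4,5,6} 4
  5 to go: {0,3,4,5,6} 5  {1,2,4,5,6} 10  {2,3,4,5,6} 10
  if 0:r drops first: 20 orders
  if 1:u drops first: 15 orders
heap linearizations: 35

35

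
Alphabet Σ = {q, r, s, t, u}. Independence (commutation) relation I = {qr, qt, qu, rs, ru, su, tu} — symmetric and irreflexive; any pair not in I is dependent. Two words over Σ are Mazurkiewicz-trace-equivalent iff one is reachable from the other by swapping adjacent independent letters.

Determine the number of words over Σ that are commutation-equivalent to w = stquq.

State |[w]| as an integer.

15

#0=s has no predecessor
#1=t depends on [0:s]
#2=q depends on [0:s]
#3=u has no predecessor
#4=q depends on [2:q]
sources: [0:s, 3:u]
N(rest) = Σ N(rest − s) over sources s of rest; N(one piece) = 1:
  size 1 → [1]=1  [3]=1  [4]=1
  size 2 → [1,3]=2  [1,4]=2  [2,4]=1  [3,4]=2
  size 3 → [1,2,4]=3  [1,3,4]=6  [2,3,4]=3
  first=0(s) contributes 12
  first=3(u) contributes 3
|[w]| = 15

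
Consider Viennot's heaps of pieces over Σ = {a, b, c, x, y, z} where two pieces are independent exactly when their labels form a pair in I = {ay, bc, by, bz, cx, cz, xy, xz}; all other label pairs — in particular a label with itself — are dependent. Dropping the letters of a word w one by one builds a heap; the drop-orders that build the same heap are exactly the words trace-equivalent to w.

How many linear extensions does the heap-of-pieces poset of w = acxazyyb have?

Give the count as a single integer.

8

#0=a has no predecessor
#1=c depends on [0:a]
#2=x depends on [0:a]
#3=a depends on [1:c, 2:x]
#4=z depends on [3:a]
#5=y depends on [4:z]
#6=y depends on [5:y]
#7=b depends on [3:a]
sources: [0:a]
N(rest) = Σ N(rest − s) over sources s of rest; N(one piece) = 1:
  size 1 → [6]=1  [7]=1
  size 2 → [5,6]=1  [6,7]=2
  size 3 → [4,5,6]=1  [5,6,7]=3
  size 4 → [4,5,6,7]=4
  size 5 → [3,4,5,6,7]=4
  size 6 → [1,3,4,5,6,7]=4  [2,3,4,5,6,7]=4
  first=0(a) contributes 8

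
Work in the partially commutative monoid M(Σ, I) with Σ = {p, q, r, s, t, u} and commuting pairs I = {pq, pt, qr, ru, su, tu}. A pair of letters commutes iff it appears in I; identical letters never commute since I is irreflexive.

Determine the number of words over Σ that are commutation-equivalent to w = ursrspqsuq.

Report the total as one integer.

20

#0=u has no predecessor
#1=r has no predecessor
#2=s depends on [1:r]
#3=r depends on [2:s]
#4=s depends on [3:r]
#5=p depends on [0:u, 4:s]
#6=q depends on [0:u, 4:s]
#7=s depends on [5:p, 6:q]
#8=u depends on [5:p, 6:q]
#9=q depends on [7:s, 8:u]
sources: [0:u, 1:r]
N(rest) = Σ N(rest − s) over sources s of rest; N(one piece) = 1:
  size 1 → [9]=1
  size 2 → [7,9]=1  [8,9]=1
  size 3 → [7,8,9]=2
  size 4 → [5,7,8,9]=2  [6,7,8,9]=2
  size 5 → [5,6,7,8,9]=4
  size 6 → [0,5,6,7,8,9]=4  [4,5,6,7,8,9]=4
  size 7 → [0,4,5,6,7,8,9]=8  [3,4,5,6,7,8,9]=4
  size 8 → [0,3,4,5,6,7,8,9]=12  [2,3,4,5,6,7,8,9]=4
  first=0(u) contributes 4
  first=1(r) contributes 16
|[w]| = 20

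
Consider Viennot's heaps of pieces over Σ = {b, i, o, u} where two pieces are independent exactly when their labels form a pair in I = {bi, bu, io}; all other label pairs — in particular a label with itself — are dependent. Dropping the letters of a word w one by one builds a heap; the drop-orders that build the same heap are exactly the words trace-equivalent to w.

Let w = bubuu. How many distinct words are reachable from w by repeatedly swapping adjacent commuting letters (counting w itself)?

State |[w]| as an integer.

piece 0:b — minimal
piece 1:u — minimal
piece 2:b rests on {0:b}
piece 3:u rests on {1:u}
piece 4:u rests on {3:u}
minimal pieces: {0:b, 1:u}
ways to finish when only these pieces remain (= sum over removing one remaining piece with nothing left below it):
  1 left: {2}→1  {4}→1
  2 left: {0,2}→1  {2,4}→2  {3,4}→1
  3 left: {0,2,4}→3  {1,3,4}→1  {2,3,4}→3
  placing 0:b first → 4 extensions
  placing 1:u first → 6 extensions
total linear extensions = 10

10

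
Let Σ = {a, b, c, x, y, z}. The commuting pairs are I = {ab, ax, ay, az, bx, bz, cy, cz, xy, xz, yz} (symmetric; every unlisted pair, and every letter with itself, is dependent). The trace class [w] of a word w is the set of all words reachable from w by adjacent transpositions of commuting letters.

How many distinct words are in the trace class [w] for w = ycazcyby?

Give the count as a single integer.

80

drop 0:y onto floor
drop 1:c onto floor
drop 2:a onto {1:c}
drop 3:z onto floor
drop 4:c onto {2:a}
drop 5:y onto {0:y}
drop 6:b onto {4:c, 5:y}
drop 7:y onto {6:b}
ground layer = {0:y, 1:c, 3:z}
drop-orders for the pieces not yet dropped (sum over which currently-grounded one goes next):
  1 to go: {3} 1  {7} 1
  2 to go: {3,7} 2  {6,7} 1
  3 to go: {3,6,7} 3  {4,6,7} 1  {5,6,7} 1
  4 to go: {0,5,6,7} 1  {2,4,6,7} 1  {3,4,6,7} 4  {3,5,6,7} 4  {4,5,6,7} 2
  5 to go: {0,3,5,6,7} 5  {0,4,5,6,7} 3  {1,2,4,6,7} 1  {2,3,4,6,7} 5  {2,4,5,6,7} 3  {3,4,5,6,7} 10
  6 to go: {0,2,4,5,6,7} 6  {0,3,4,5,6,7} 18  {1,2,3,4,6,7} 6  {1,2,4,5,6,7} 4  {2,3,4,5,6,7} 18
  if 0:y drops first: 28 orders
  if 1:c drops first: 42 orders
  if 3:z drops first: 10 orders
heap linearizations: 80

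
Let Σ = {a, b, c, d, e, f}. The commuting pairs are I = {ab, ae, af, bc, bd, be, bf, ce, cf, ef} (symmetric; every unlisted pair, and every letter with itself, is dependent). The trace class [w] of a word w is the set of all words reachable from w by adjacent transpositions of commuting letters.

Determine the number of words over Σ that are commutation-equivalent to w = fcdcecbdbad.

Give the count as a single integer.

330

drop 0:f onto floor
drop 1:c onto floor
drop 2:d onto {0:f, 1:c}
drop 3:c onto {2:d}
drop 4:e onto {2:d}
drop 5:c onto {3:c}
drop 6:b onto floor
drop 7:d onto {4:e, 5:c}
drop 8:b onto {6:b}
drop 9:a onto {7:d}
drop 10:d onto {9:a}
ground layer = {0:f, 1:c, 6:b}
drop-orders for the pieces not yet dropped (sum over which currently-grounded one goes next):
  1 to go: {8} 1  {10} 1
  2 to go: {6,8} 1  {8,10} 2  {9,10} 1
  3 to go: {6,8,10} 3  {7,9,10} 1  {8,9,10} 3
  4 to go: {4,7,9,10} 1  {5,7,9,10} 1  {6,8,9,10} 6  {7,8,9,10} 4
  5 to go: {3,5,7,9,10} 1  {4,5,7,9,10} 2  {4,7,8,9,10} 5  {5,7,8,9,10} 5  {6,7,8,9,10} 10
  6 to go: {3,4,5,7,9,10} 3  {3,5,7,8,9,10} 6  {4,5,7,8,9,10} 12  {4,6,7,8,9,10} 15  {5,6,7,8,9,10} 15
  7 to go: {2,3,4,5,7,9,10} 3  {3,4,5,7,8,9,10} 21  {3,5,6,7,8,9,10} 21  {4,5,6,7,8,9,10} 42
  8 to go: {0,2,3,4,5,7,9,10} 3  {1,2,3,4,5,7,9,10} 3  {2,3,4,5,7,8,9,10} 24  {3,4,5,6,7,8,9,10} 84
  9 to go: {0,1,2,3,4,5,7,9,10} 6  {0,2,3,4,5,7,8,9,10} 27  {1,2,3,4,5,7,8,9,10} 27  {2,3,4,5,6,7,8,9,10} 108
  if 0:f drops first: 135 orders
  if 1:c drops first: 135 orders
  if 6:b drops first: 60 orders
heap linearizations: 330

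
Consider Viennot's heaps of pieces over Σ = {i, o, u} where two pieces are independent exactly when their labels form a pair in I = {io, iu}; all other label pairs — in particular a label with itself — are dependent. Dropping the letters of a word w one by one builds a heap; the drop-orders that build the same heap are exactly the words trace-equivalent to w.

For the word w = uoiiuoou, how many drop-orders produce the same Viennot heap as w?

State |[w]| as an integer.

#0=u has no predecessor
#1=o depends on [0:u]
#2=i has no predecessor
#3=i depends on [2:i]
#4=u depends on [1:o]
#5=o depends on [4:u]
#6=o depends on [5:o]
#7=u depends on [6:o]
sources: [0:u, 2:i]
N(rest) = Σ N(rest − s) over sources s of rest; N(one piece) = 1:
  size 1 → [3]=1  [7]=1
  size 2 → [2,3]=1  [3,7]=2  [6,7]=1
  size 3 → [2,3,7]=3  [3,6,7]=3  [5,6,7]=1
  size 4 → [2,3,6,7]=6  [3,5,6,7]=4  [4,5,6,7]=1
  size 5 → [1,4,5,6,7]=1  [2,3,5,6,7]=10  [3,4,5,6,7]=5
  size 6 → [0,1,4,5,6,7]=1  [1,3,4,5,6,7]=6  [2,3,4,5,6,7]=15
  first=0(u) contributes 21
  first=2(i) contributes 7
|[w]| = 28

28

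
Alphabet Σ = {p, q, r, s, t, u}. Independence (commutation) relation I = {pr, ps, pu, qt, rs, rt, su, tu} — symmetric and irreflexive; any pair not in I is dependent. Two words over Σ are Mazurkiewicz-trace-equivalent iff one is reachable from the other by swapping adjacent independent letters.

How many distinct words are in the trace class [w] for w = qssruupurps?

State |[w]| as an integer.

0(q) covers ∅
1(s) covers 0:q
2(s) covers 1:s
3(r) covers 0:q
4(u) covers 3:r
5(u) covers 4:u
6(p) covers 0:q
7(u) covers 5:u
8(r) covers 7:u
9(p) covers 6:p
10(s) covers 2:s
floor of heap: 0:q
completions by unplaced set U, small U first (add the entries for U minus each lowest piece of U):
  |U|=1: {8}:1  {9}:1  {10}:1
  |U|=2: {2,10}:1  {6,9}:1  {7,8}:1  {8,9}:2  {8,10}:2  {9,10}:2
  |U|=3: {1,2,10}:1  {2,8,10}:3  {2,9,10}:3  {5,7,8}:1  {6,8,9}:3  {6,9,10}:3  {7,8,9}:3  {7,8,10}:3  {8,9,10}:6
  |U|=4: {1,2,8,10}:4  {1,2,9,10}:4  {2,6,9,10}:6  {2,7,8,10}:6  {2,8,9,10}:12  {4,5,7,8}:1  {5,7,8,9}:4  {5,7,8,10}:4  {6,7,8,9}:6  {6,8,9,10}:12  {7,8,9,10}:12
  |U|=5: {1,2,6,9,10}:10  {1,2,7,8,10}:10  {1,2,8,9,10}:20  {2,5,7,8,10}:10  {2,6,8,9,10}:30  {2,7,8,9,10}:30  {3,4,5,7,8}:1  {4,5,7,8,9}:5  {4,5,7,8,10}:5  {5,6,7,8,9}:10  {5,7,8,9,10}:20  {6,7,8,9,10}:30
  |U|=6: {1,2,5,7,8,10}:20  {1,2,6,8,9,10}:60  {1,2,7,8,9,10}:60  {2,4,5,7,8,10}:15  {2,5,7,8,9,10}:60  {2,6,7,8,9,10}:90  {3,4,5,7,8,9}:6  {3,4,5,7,8,10}:6  {4,5,6,7,8,9}:15  {4,5,7,8,9,10}:30  {5,6,7,8,9,10}:60
  |U|=7: {1,2,4,5,7,8,10}:35  {1,2,5,7,8,9,10}:140  {1,2,6,7,8,9,10}:210  {2,3,4,5,7,8,10}:21  {2,4,5,7,8,9,10}:105  {2,5,6,7,8,9,10}:210  {3,4,5,6,7,8,9}:21  {3,4,5,7,8,9,10}:42  {4,5,6,7,8,9,10}:105
  |U|=8: {1,2,3,4,5,7,8,10}:56  {1,2,4,5,7,8,9,10}:280  {1,2,5,6,7,8,9,10}:560  {2,3,4,5,7,8,9,10}:168  {2,4,5,6,7,8,9,10}:420  {3,4,5,6,7,8,9,10}:168
  |U|=9: {1,2,3,4,5,7,8,9,10}:504  {1,2,4,5,6,7,8,9,10}:1260  {2,3,4,5,6,7,8,9,10}:756
  start at 0(q): 2520

2520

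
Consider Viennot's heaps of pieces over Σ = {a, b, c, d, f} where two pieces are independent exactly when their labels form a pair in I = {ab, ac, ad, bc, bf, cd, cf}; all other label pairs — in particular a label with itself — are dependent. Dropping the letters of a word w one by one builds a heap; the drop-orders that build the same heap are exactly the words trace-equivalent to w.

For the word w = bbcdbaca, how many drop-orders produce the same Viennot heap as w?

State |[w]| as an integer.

drop 0:b onto floor
drop 1:b onto {0:b}
drop 2:c onto floor
drop 3:d onto {1:b}
drop 4:b onto {3:d}
drop 5:a onto floor
drop 6:c onto {2:c}
drop 7:a onto {5:a}
ground layer = {0:b, 2:c, 5:a}
drop-orders for the pieces not yet dropped (sum over which currently-grounded one goes next):
  1 to go: {4} 1  {6} 1  {7} 1
  2 to go: {2,6} 1  {3,4} 1  {4,6} 2  {4,7} 2  {5,7} 1  {6,7} 2
  3 to go: {1,3,4} 1  {2,4,6} 3  {2,6,7} 3  {3,4,6} 3  {3,4,7} 3  {4,5,7} 3  {4,6,7} 6  {5,6,7} 3
  4 to go: {0,1,3,4} 1  {1,3,4,6} 4  {1,3,4,7} 4  {2,3,4,6} 6  {2,4,6,7} 12  {2,5,6,7} 6  {3,4,5,7} 6  {3,4,6,7} 12  {4,5,6,7} 12
  5 to go: {0,1,3,4,6} 5  {0,1,3,4,7} 5  {1,2,3,4,6} 10  {1,3,4,5,7} 10  {1,3,4,6,7} 20  {2,3,4,6,7} 30  {2,4,5,6,7} 30  {3,4,5,6,7} 30
  6 to go: {0,1,2,3,4,6} 15  {0,1,3,4,5,7} 15  {0,1,3,4,6,7} 30  {1,2,3,4,6,7} 60  {1,3,4,5,6,7} 60  {2,3,4,5,6,7} 90
  if 0:b drops first: 210 orders
  if 2:c drops first: 105 orders
  if 5:a drops first: 105 orders
heap linearizations: 420

420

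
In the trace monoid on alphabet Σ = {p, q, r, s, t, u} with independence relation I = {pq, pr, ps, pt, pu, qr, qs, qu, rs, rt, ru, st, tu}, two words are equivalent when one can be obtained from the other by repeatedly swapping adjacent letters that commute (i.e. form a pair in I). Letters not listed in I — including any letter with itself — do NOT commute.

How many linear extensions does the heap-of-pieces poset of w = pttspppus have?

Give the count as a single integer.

1260

#0=p has no predecessor
#1=t has no predecessor
#2=t depends on [1:t]
#3=s has no predecessor
#4=p depends on [0:p]
#5=p depends on [4:p]
#6=p depends on [5:p]
#7=u depends on [3:s]
#8=s depends on [7:u]
sources: [0:p, 1:t, 3:s]
N(rest) = Σ N(rest − s) over sources s of rest; N(one piece) = 1:
  size 1 → [2]=1  [6]=1  [8]=1
  size 2 → [1,2]=1  [2,6]=2  [2,8]=2  [5,6]=1  [6,8]=2  [7,8]=1
  size 3 → [1,2,6]=3  [1,2,8]=3  [2,5,6]=3  [2,6,8]=6  [2,7,8]=3  [3,7,8]=1  [4,5,6]=1  [5,6,8]=3  [6,7,8]=3
  size 4 → [0,4,5,6]=1  [1,2,5,6]=6  [1,2,6,8]=12  [1,2,7,8]=6  [2,3,7,8]=4  [2,4,5,6]=4  [2,5,6,8]=12  [2,6,7,8]=12  [3,6,7,8]=4  [4,5,6,8]=4  [5,6,7,8]=6
  size 5 → [0,2,4,5,6]=5  [0,4,5,6,8]=5  [1,2,3,7,8]=10  [1,2,4,5,6]=10  [1,2,5,6,8]=30  [1,2,6,7,8]=30  [2,3,6,7,8]=20  [2,4,5,6,8]=20  [2,5,6,7,8]=30  [3,5,6,7,8]=10  [4,5,6,7,8]=10
  size 6 → [0,1,2,4,5,6]=15  [0,2,4,5,6,8]=30  [0,4,5,6,7,8]=15  [1,2,3,6,7,8]=60  [1,2,4,5,6,8]=60  [1,2,5,6,7,8]=90  [2,3,5,6,7,8]=60  [2,4,5,6,7,8]=60  [3,4,5,6,7,8]=20
  size 7 → [0,1,2,4,5,6,8]=105  [0,2,4,5,6,7,8]=105  [0,3,4,5,6,7,8]=35  [1,2,3,5,6,7,8]=210  [1,2,4,5,6,7,8]=210  [2,3,4,5,6,7,8]=140
  first=0(p) contributes 560
  first=1(t) contributes 280
  first=3(s) contributes 420
|[w]| = 1260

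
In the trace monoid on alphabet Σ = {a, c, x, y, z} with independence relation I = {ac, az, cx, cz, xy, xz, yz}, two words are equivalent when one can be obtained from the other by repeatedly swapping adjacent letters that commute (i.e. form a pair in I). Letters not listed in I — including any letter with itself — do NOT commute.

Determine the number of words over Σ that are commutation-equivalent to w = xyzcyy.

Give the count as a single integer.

drop 0:x onto floor
drop 1:y onto floor
drop 2:z onto floor
drop 3:c onto {1:y}
drop 4:y onto {3:c}
drop 5:y onto {4:y}
ground layer = {0:x, 1:y, 2:z}
drop-orders for the pieces not yet dropped (sum over which currently-grounded one goes next):
  1 to go: {0} 1  {2} 1  {5} 1
  2 to go: {0,2} 2  {0,5} 2  {2,5} 2  {4,5} 1
  3 to go: {0,2,5} 6  {0,4,5} 3  {2,4,5} 3  {3,4,5} 1
  4 to go: {0,2,4,5} 12  {0,3,4,5} 4  {1,3,4,5} 1  {2,3,4,5} 4
  if 0:x drops first: 5 orders
  if 1:y drops first: 20 orders
  if 2:z drops first: 5 orders
heap linearizations: 30

30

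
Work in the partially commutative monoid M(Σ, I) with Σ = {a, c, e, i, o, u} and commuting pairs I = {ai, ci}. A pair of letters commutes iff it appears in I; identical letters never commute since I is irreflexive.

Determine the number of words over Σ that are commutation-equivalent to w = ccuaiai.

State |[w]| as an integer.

piece 0:c — minimal
piece 1:c rests on {0:c}
piece 2:u rests on {1:c}
piece 3:a rests on {2:u}
piece 4:i rests on {2:u}
piece 5:a rests on {3:a}
piece 6:i rests on {4:i}
minimal pieces: {0:c}
ways to finish when only these pieces remain (= sum over removing one remaining piece with nothing left below it):
  1 left: {5}→1  {6}→1
  2 left: {3,5}→1  {4,6}→1  {5,6}→2
  3 left: {3,5,6}→3  {4,5,6}→3
  4 left: {3,4,5,6}→6
  5 left: {2,3,4,5,6}→6
  placing 0:c first → 6 extensions

6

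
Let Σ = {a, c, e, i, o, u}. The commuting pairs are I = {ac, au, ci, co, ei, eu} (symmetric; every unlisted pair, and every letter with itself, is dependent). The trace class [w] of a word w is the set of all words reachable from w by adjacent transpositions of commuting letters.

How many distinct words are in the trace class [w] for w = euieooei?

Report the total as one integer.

piece 0:e — minimal
piece 1:u — minimal
piece 2:i rests on {1:u}
piece 3:e rests on {0:e}
piece 4:o rests on {2:i, 3:e}
piece 5:o rests on {4:o}
piece 6:e rests on {5:o}
piece 7:i rests on {5:o}
minimal pieces: {0:e, 1:u}
ways to finish when only these pieces remain (= sum over removing one remaining piece with nothing left below it):
  1 left: {6}→1  {7}→1
  2 left: {6,7}→2
  3 left: {5,6,7}→2
  4 left: {4,5,6,7}→2
  5 left: {2,4,5,6,7}→2  {3,4,5,6,7}→2
  6 left: {0,3,4,5,6,7}→2  {1,2,4,5,6,7}→2  {2,3,4,5,6,7}→4
  placing 0:e first → 6 extensions
  placing 1:u first → 6 extensions
total linear extensions = 12

12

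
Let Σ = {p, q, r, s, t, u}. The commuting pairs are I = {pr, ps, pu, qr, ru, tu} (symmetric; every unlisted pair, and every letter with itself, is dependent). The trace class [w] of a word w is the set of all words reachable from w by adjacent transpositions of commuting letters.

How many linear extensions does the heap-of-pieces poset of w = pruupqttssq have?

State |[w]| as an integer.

#0=p has no predecessor
#1=r has no predecessor
#2=u has no predecessor
#3=u depends on [2:u]
#4=p depends on [0:p]
#5=q depends on [3:u, 4:p]
#6=t depends on [1:r, 5:q]
#7=t depends on [6:t]
#8=s depends on [7:t]
#9=s depends on [8:s]
#10=q depends on [9:s]
sources: [0:p, 1:r, 2:u]
N(rest) = Σ N(rest − s) over sources s of rest; N(one piece) = 1:
  size 1 → [10]=1
  size 2 → [9,10]=1
  size 3 → [8,9,10]=1
  size 4 → [7,8,9,10]=1
  size 5 → [6,7,8,9,10]=1
  size 6 → [1,6,7,8,9,10]=1  [5,6,7,8,9,10]=1
  size 7 → [1,5,6,7,8,9,10]=2  [3,5,6,7,8,9,10]=1  [4,5,6,7,8,9,10]=1
  size 8 → [0,4,5,6,7,8,9,10]=1  [1,3,5,6,7,8,9,10]=3  [1,4,5,6,7,8,9,10]=3  [2,3,5,6,7,8,9,10]=1  [3,4,5,6,7,8,9,10]=2
  size 9 → [0,1,4,5,6,7,8,9,10]=4  [0,3,4,5,6,7,8,9,10]=3  [1,2,3,5,6,7,8,9,10]=4  [1,3,4,5,6,7,8,9,10]=8  [2,3,4,5,6,7,8,9,10]=3
  first=0(p) contributes 15
  first=1(r) contributes 6
  first=2(u) contributes 15
|[w]| = 36

36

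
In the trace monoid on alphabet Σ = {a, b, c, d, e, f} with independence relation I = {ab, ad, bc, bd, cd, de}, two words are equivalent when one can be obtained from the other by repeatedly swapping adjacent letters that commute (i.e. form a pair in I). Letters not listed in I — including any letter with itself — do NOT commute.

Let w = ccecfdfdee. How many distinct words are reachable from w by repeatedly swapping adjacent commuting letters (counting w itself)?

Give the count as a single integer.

3

piece 0:c — minimal
piece 1:c rests on {0:c}
piece 2:e rests on {1:c}
piece 3:c rests on {2:e}
piece 4:f rests on {3:c}
piece 5:d rests on {4:f}
piece 6:f rests on {5:d}
piece 7:d rests on {6:f}
piece 8:e rests on {6:f}
piece 9:e rests on {8:e}
minimal pieces: {0:c}
ways to finish when only these pieces remain (= sum over removing one remaining piece with nothing left below it):
  1 left: {7}→1  {9}→1
  2 left: {7,9}→2  {8,9}→1
  3 left: {7,8,9}→3
  4 left: {6,7,8,9}→3
  5 left: {5,6,7,8,9}→3
  6 left: {4,5,6,7,8,9}→3
  7 left: {3,4,5,6,7,8,9}→3
  8 left: {2,3,4,5,6,7,8,9}→3
  placing 0:c first → 3 extensions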